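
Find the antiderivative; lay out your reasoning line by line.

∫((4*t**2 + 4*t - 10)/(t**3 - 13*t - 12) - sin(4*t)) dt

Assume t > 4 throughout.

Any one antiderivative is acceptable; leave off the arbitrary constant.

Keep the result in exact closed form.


Step 1. Rewrite: now ∫((4*t**2 + 4*t - 10)/(t**3 - 13*t - 12)) dt + ∫(-sin(4*t)) dt.
Step 2. Decompose ∫((4*t**2 + 4*t - 10)/(t**3 - 13*t - 12)) dt by partial fractions, (4*t**2 + 4*t - 10)/(t**3 - 13*t - 12) = 1/(t + 3) + 1/(t + 1) + 2/(t - 4): now ∫(2/(t - 4)) dt + ∫(1/(t + 1)) dt + ∫(1/(t + 3)) dt + ∫(-sin(4*t)) dt.
Step 3. Evaluate the standard form [assuming t > -1]: now log(t + 1) + ∫(2/(t - 4)) dt + ∫(1/(t + 3)) dt + ∫(-sin(4*t)) dt.
Step 4. Evaluate the standard form [assuming t > 4]: now 2*log(t - 4) + log(t + 1) + ∫(1/(t + 3)) dt + ∫(-sin(4*t)) dt.
Step 5. Evaluate the standard form [assuming t > -3]: now 2*log(t - 4) + log(t + 1) + log(t + 3) + ∫(-sin(4*t)) dt.
Step 6. Evaluate the standard form: now 2*log(t - 4) + log(t + 1) + log(t + 3) + cos(4*t)/4.
Answer: 2*log(t - 4) + log(t + 1) + log(t + 3) + cos(4*t)/4.


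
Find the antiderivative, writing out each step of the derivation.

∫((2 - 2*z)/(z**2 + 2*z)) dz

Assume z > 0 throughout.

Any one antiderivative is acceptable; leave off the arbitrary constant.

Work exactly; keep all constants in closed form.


Step 1. Decompose ∫((2 - 2*z)/(z**2 + 2*z)) dz by partial fractions, (2 - 2*z)/(z**2 + 2*z) = -3/(z + 2) + 1/z: now ∫(1/z) dz + ∫(-3/(z + 2)) dz.
Step 2. Evaluate the standard form [assuming z > -2]: now -3*log(z + 2) + ∫(1/z) dz.
Step 3. Evaluate the standard form [assuming z > 0]: now log(z) - 3*log(z + 2).
Answer: log(z) - 3*log(z + 2).


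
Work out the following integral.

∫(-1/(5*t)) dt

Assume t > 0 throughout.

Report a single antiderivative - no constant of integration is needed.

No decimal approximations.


Answer: -log(t)/5.


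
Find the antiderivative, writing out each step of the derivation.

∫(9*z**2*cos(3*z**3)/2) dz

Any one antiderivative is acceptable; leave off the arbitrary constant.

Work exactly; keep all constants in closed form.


Step 1. Substitute u = z**3, turning ∫(9*z**2*cos(3*z**3)/2) dz into ∫(3*cos(3*u)/2) du: now ∫(3*cos(3*u)/2) du.
Step 2. Evaluate the standard form: now sin(3*u)/2.
Step 3. Substitute back u = z**3: now sin(3*z**3)/2.
Answer: sin(3*z**3)/2.


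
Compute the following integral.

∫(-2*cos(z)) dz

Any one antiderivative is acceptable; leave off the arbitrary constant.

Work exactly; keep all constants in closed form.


Answer: -2*sin(z).


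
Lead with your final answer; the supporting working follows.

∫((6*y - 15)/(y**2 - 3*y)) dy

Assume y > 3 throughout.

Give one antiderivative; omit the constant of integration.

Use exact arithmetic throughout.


The answer is 5*log(y) + log(y - 3).
Step 1. Decompose ∫((6*y - 15)/(y**2 - 3*y)) dy by partial fractions, (6*y - 15)/(y**2 - 3*y) = 1/(y - 3) + 5/y: now ∫(5/y) dy + ∫(1/(y - 3)) dy.
Step 2. Evaluate the standard form [assuming y > 0]: now 5*log(y) + ∫(1/(y - 3)) dy.
Step 3. Evaluate the standard form [assuming y > 3]: now 5*log(y) + log(y - 3).
Answer: 5*log(y) + log(y - 3).


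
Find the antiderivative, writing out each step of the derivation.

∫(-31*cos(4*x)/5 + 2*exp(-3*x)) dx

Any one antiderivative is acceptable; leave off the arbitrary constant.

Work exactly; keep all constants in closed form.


Step 1. Rewrite: now ∫(2*exp(-3*x)) dx + ∫(-31*cos(4*x)/5) dx.
Step 2. Evaluate the standard form: now ∫(-31*cos(4*x)/5) dx - 2*exp(-3*x)/3.
Step 3. Evaluate the standard form: now -31*sin(4*x)/20 - 2*exp(-3*x)/3.
Answer: -31*sin(4*x)/20 - 2*exp(-3*x)/3.


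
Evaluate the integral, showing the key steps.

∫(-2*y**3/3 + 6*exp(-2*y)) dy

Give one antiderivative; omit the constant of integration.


Step 1. Rewrite: now ∫(-2*y**3/3) dy + ∫(6*exp(-2*y)) dy.
Step 2. Evaluate the standard form: now ∫(-2*y**3/3) dy - 3*exp(-2*y).
Step 3. Evaluate the standard form: now -y**4/6 - 3*exp(-2*y).
Answer: -y**4/6 - 3*exp(-2*y).


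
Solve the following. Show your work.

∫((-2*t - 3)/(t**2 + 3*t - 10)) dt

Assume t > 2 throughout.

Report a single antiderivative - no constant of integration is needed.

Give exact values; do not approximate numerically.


Step 1. Decompose ∫((-2*t - 3)/(t**2 + 3*t - 10)) dt by partial fractions, (-2*t - 3)/(t**2 + 3*t - 10) = -1/(t + 5) - 1/(t - 2): now ∫(-1/(t - 2)) dt + ∫(-1/(t + 5)) dt.
Step 2. Evaluate the standard form [assuming t > -5]: now -log(t + 5) + ∫(-1/(t - 2)) dt.
Step 3. Evaluate the standard form [assuming t > 2]: now -log(t - 2) - log(t + 5).
Answer: -log(t - 2) - log(t + 5).


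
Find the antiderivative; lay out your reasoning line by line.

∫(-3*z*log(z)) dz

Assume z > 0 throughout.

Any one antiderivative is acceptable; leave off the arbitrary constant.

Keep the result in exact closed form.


Step 1. Integrate ∫(-3*z*log(z)) dz by parts with u = log(z), dv = (-3*z) dz, so v = -3*z**2/2 [assuming z > 0]: now -3*z**2*log(z)/2 + ∫(3*z/2) dz.
Step 2. Evaluate the standard form: now -3*z**2*log(z)/2 + 3*z**2/4.
Answer: -3*z**2*log(z)/2 + 3*z**2/4.


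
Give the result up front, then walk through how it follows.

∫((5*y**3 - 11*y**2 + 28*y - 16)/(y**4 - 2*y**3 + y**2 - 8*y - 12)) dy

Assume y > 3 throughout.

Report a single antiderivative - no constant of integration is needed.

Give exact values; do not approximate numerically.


The answer is 2*log(y - 3) + 3*log(y + 1) - 2*atan(y/2).
Step 1. Decompose ∫((5*y**3 - 11*y**2 + 28*y - 16)/(y**4 - 2*y**3 + y**2 - 8*y - 12)) dy by partial fractions, (5*y**3 - 11*y**2 + 28*y - 16)/(y**4 - 2*y**3 + y**2 - 8*y - 12) = -4/(y**2 + 4) + 3/(y + 1) + 2/(y - 3): now ∫(2/(y - 3)) dy + ∫(3/(y + 1)) dy + ∫(-4/(y**2 + 4)) dy.
Step 2. Evaluate the standard form [assuming y > 3]: now 2*log(y - 3) + ∫(3/(y + 1)) dy + ∫(-4/(y**2 + 4)) dy.
Step 3. Evaluate the standard form [assuming y > -1]: now 2*log(y - 3) + 3*log(y + 1) + ∫(-4/(y**2 + 4)) dy.
Step 4. Evaluate the standard form: now 2*log(y - 3) + 3*log(y + 1) - 2*atan(y/2).
Answer: 2*log(y - 3) + 3*log(y + 1) - 2*atan(y/2).


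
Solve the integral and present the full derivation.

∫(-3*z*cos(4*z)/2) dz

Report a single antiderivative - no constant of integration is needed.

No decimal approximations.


Step 1. Integrate ∫(-3*z*cos(4*z)/2) dz by parts with u = z, dv = (-3*cos(4*z)/2) dz, so v = -3*sin(4*z)/8: now -3*z*sin(4*z)/8 + ∫(3*sin(4*z)/8) dz.
Step 2. Evaluate the standard form: now -3*z*sin(4*z)/8 - 3*cos(4*z)/32.
Answer: -3*z*sin(4*z)/8 - 3*cos(4*z)/32.


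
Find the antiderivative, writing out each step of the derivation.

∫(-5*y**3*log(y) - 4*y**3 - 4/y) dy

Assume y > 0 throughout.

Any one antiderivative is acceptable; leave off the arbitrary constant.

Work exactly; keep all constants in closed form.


Step 1. Rewrite: now ∫(-4/y) dy + ∫(-4*y**3) dy + ∫(-5*y**3*log(y)) dy.
Step 2. Integrate ∫(-5*y**3*log(y)) dy by parts with u = log(y), dv = (-5*y**3) dy, so v = -5*y**4/4 [assuming y > 0]: now -5*y**4*log(y)/4 + ∫(-4/y) dy + ∫(-4*y**3) dy + ∫(5*y**3/4) dy.
Step 3. Evaluate the standard form: now -5*y**4*log(y)/4 + 5*y**4/16 + ∫(-4/y) dy + ∫(-4*y**3) dy.
Step 4. Evaluate the standard form: now -5*y**4*log(y)/4 - 11*y**4/16 + ∫(-4/y) dy.
Step 5. Evaluate the standard form [assuming y > 0]: now -5*y**4*log(y)/4 - 11*y**4/16 - 4*log(y).
Answer: -5*y**4*log(y)/4 - 11*y**4/16 - 4*log(y).


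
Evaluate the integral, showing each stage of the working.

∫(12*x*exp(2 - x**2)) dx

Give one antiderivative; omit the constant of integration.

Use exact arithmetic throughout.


Step 1. Substitute u = x**2 - 2, turning ∫(12*x*exp(2 - x**2)) dx into ∫(6*exp(-u)) du: now ∫(6*exp(-u)) du.
Step 2. Evaluate the standard form: now -6*exp(-u).
Step 3. Substitute back u = x**2 - 2: now -6*exp(2 - x**2).
Answer: -6*exp(2 - x**2).


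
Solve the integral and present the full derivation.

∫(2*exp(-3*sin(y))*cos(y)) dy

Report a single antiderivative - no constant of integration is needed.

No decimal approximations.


Step 1. Substitute u = sin(y), turning ∫(2*exp(-3*sin(y))*cos(y)) dy into ∫(2*exp(-3*u)) du: now ∫(2*exp(-3*u)) du.
Step 2. Evaluate the standard form: now -2*exp(-3*u)/3.
Step 3. Substitute back u = sin(y): now -2*exp(-3*sin(y))/3.
Answer: -2*exp(-3*sin(y))/3.


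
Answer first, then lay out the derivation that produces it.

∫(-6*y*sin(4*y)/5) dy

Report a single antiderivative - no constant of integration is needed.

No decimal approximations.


The answer is 3*y*cos(4*y)/10 - 3*sin(4*y)/40.
Step 1. Integrate ∫(-6*y*sin(4*y)/5) dy by parts with u = y, dv = (-6*sin(4*y)/5) dy, so v = 3*cos(4*y)/10: now 3*y*cos(4*y)/10 + ∫(-3*cos(4*y)/10) dy.
Step 2. Evaluate the standard form: now 3*y*cos(4*y)/10 - 3*sin(4*y)/40.
Answer: 3*y*cos(4*y)/10 - 3*sin(4*y)/40.


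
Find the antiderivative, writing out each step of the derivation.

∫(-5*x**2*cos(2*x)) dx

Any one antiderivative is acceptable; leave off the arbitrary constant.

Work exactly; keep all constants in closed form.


Step 1. Integrate ∫(-5*x**2*cos(2*x)) dx by parts with u = x**2, dv = (-5*cos(2*x)) dx, so v = -5*sin(2*x)/2: now -5*x**2*sin(2*x)/2 + ∫(5*x*sin(2*x)) dx.
Step 2. Integrate ∫(5*x*sin(2*x)) dx by parts with u = x, dv = (5*sin(2*x)) dx, so v = -5*cos(2*x)/2: now -5*x**2*sin(2*x)/2 - 5*x*cos(2*x)/2 + ∫(5*cos(2*x)/2) dx.
Step 3. Evaluate the standard form: now -5*x**2*sin(2*x)/2 - 5*x*cos(2*x)/2 + 5*sin(2*x)/4.
Answer: -5*x**2*sin(2*x)/2 - 5*x*cos(2*x)/2 + 5*sin(2*x)/4.


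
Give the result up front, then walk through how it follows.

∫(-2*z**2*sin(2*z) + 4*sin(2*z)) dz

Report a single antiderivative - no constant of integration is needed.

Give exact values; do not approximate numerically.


The answer is z**2*cos(2*z) - z*sin(2*z) - 5*cos(2*z)/2.
Step 1. Rewrite: now ∫(-2*z**2*sin(2*z)) dz + ∫(4*sin(2*z)) dz.
Step 2. Evaluate the standard form: now -2*cos(2*z) + ∫(-2*z**2*sin(2*z)) dz.
Step 3. Integrate ∫(-2*z**2*sin(2*z)) dz by parts with u = z**2, dv = (-2*sin(2*z)) dz, so v = cos(2*z): now z**2*cos(2*z) - 2*cos(2*z) + ∫(-2*z*cos(2*z)) dz.
Step 4. Integrate ∫(-2*z*cos(2*z)) dz by parts with u = z, dv = (-2*cos(2*z)) dz, so v = -sin(2*z): now z**2*cos(2*z) - z*sin(2*z) - 2*cos(2*z) + ∫(sin(2*z)) dz.
Step 5. Evaluate the standard form: now z**2*cos(2*z) - z*sin(2*z) - 5*cos(2*z)/2.
Answer: z**2*cos(2*z) - z*sin(2*z) - 5*cos(2*z)/2.


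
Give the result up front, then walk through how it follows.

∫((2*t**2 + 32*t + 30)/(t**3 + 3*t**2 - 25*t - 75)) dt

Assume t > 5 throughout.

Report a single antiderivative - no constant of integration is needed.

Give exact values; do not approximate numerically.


The answer is 3*log(t - 5) + 3*log(t + 3) - 4*log(t + 5).
Step 1. Decompose ∫((2*t**2 + 32*t + 30)/(t**3 + 3*t**2 - 25*t - 75)) dt by partial fractions, (2*t**2 + 32*t + 30)/(t**3 + 3*t**2 - 25*t - 75) = -4/(t + 5) + 3/(t + 3) + 3/(t - 5): now ∫(3/(t - 5)) dt + ∫(3/(t + 3)) dt + ∫(-4/(t + 5)) dt.
Step 2. Evaluate the standard form [assuming t > 5]: now 3*log(t - 5) + ∫(3/(t + 3)) dt + ∫(-4/(t + 5)) dt.
Step 3. Evaluate the standard form [assuming t > -3]: now 3*log(t - 5) + 3*log(t + 3) + ∫(-4/(t + 5)) dt.
Step 4. Evaluate the standard form [assuming t > -5]: now 3*log(t - 5) + 3*log(t + 3) - 4*log(t + 5).
Answer: 3*log(t - 5) + 3*log(t + 3) - 4*log(t + 5).


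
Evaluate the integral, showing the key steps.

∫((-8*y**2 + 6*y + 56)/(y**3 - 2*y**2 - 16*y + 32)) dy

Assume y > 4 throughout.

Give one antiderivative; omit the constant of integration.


Step 1. Decompose ∫((-8*y**2 + 6*y + 56)/(y**3 - 2*y**2 - 16*y + 32)) dy by partial fractions, (-8*y**2 + 6*y + 56)/(y**3 - 2*y**2 - 16*y + 32) = -2/(y + 4) - 3/(y - 2) - 3/(y - 4): now ∫(-3/(y - 4)) dy + ∫(-3/(y - 2)) dy + ∫(-2/(y + 4)) dy.
Step 2. Evaluate the standard form [assuming y > 2]: now -3*log(y - 2) + ∫(-3/(y - 4)) dy + ∫(-2/(y + 4)) dy.
Step 3. Evaluate the standard form [assuming y > 4]: now -3*log(y - 4) - 3*log(y - 2) + ∫(-2/(y + 4)) dy.
Step 4. Evaluate the standard form [assuming y > -4]: now -3*log(y - 4) - 3*log(y - 2) - 2*log(y + 4).
Answer: -3*log(y - 4) - 3*log(y - 2) - 2*log(y + 4).


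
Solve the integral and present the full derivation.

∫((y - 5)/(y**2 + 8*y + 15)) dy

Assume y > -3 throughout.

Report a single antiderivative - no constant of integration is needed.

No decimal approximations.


Step 1. Decompose ∫((y - 5)/(y**2 + 8*y + 15)) dy by partial fractions, (y - 5)/(y**2 + 8*y + 15) = 5/(y + 5) - 4/(y + 3): now ∫(-4/(y + 3)) dy + ∫(5/(y + 5)) dy.
Step 2. Evaluate the standard form [assuming y > -5]: now 5*log(y + 5) + ∫(-4/(y + 3)) dy.
Step 3. Evaluate the standard form [assuming y > -3]: now -4*log(y + 3) + 5*log(y + 5).
Answer: -4*log(y + 3) + 5*log(y + 5).


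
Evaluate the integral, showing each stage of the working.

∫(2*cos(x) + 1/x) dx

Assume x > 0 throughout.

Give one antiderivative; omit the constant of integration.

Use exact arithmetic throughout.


Step 1. Rewrite: now ∫(1/x) dx + ∫(2*cos(x)) dx.
Step 2. Evaluate the standard form [assuming x > 0]: now log(x) + ∫(2*cos(x)) dx.
Step 3. Evaluate the standard form: now log(x) + 2*sin(x).
Answer: log(x) + 2*sin(x).


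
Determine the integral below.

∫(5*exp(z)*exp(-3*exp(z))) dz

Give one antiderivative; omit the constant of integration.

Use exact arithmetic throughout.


Answer: -5*exp(-3*exp(z))/3.


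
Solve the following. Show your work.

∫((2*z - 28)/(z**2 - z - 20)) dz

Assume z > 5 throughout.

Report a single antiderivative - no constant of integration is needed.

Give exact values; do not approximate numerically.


Step 1. Decompose ∫((2*z - 28)/(z**2 - z - 20)) dz by partial fractions, (2*z - 28)/(z**2 - z - 20) = 4/(z + 4) - 2/(z - 5): now ∫(-2/(z - 5)) dz + ∫(4/(z + 4)) dz.
Step 2. Evaluate the standard form [assuming z > 5]: now -2*log(z - 5) + ∫(4/(z + 4)) dz.
Step 3. Evaluate the standard form [assuming z > -4]: now -2*log(z - 5) + 4*log(z + 4).
Answer: -2*log(z - 5) + 4*log(z + 4).


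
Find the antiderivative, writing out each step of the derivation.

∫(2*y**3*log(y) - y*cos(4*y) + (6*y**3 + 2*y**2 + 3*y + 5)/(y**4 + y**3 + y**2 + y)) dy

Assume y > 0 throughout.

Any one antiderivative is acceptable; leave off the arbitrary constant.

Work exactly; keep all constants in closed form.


Step 1. Rewrite: now ∫(-y*cos(4*y)) dy + ∫(2*y**3*log(y)) dy + ∫((6*y**3 + 2*y**2 + 3*y + 5)/(y**4 + y**3 + y**2 + y)) dy.
Step 2. Integrate ∫(-y*cos(4*y)) dy by parts with u = y, dv = (-cos(4*y)) dy, so v = -sin(4*y)/4: now -y*sin(4*y)/4 + ∫(2*y**3*log(y)) dy + ∫((6*y**3 + 2*y**2 + 3*y + 5)/(y**4 + y**3 + y**2 + y)) dy + ∫(sin(4*y)/4) dy.
Step 3. Evaluate the standard form: now -y*sin(4*y)/4 - cos(4*y)/16 + ∫(2*y**3*log(y)) dy + ∫((6*y**3 + 2*y**2 + 3*y + 5)/(y**4 + y**3 + y**2 + y)) dy.
Step 4. Decompose ∫((6*y**3 + 2*y**2 + 3*y + 5)/(y**4 + y**3 + y**2 + y)) dy by partial fractions, (6*y**3 + 2*y**2 + 3*y + 5)/(y**4 + y**3 + y**2 + y) = -3/(y**2 + 1) + 1/(y + 1) + 5/y: now -y*sin(4*y)/4 - cos(4*y)/16 + ∫(5/y) dy + ∫(2*y**3*log(y)) dy + ∫(1/(y + 1)) dy + ∫(-3/(y**2 + 1)) dy.
Step 5. Evaluate the standard form [assuming y > -1]: now -y*sin(4*y)/4 + log(y + 1) - cos(4*y)/16 + ∫(5/y) dy + ∫(2*y**3*log(y)) dy + ∫(-3/(y**2 + 1)) dy.
Step 6. Evaluate the standard form [assuming y > 0]: now -y*sin(4*y)/4 + 5*log(y) + log(y + 1) - cos(4*y)/16 + ∫(2*y**3*log(y)) dy + ∫(-3/(y**2 + 1)) dy.
Step 7. Evaluate the standard form: now -y*sin(4*y)/4 + 5*log(y) + log(y + 1) - cos(4*y)/16 - 3*atan(y) + ∫(2*y**3*log(y)) dy.
Step 8. Integrate ∫(2*y**3*log(y)) dy by parts with u = log(y), dv = (2*y**3) dy, so v = y**4/2 [assuming y > 0]: now y**4*log(y)/2 - y*sin(4*y)/4 + 5*log(y) + log(y + 1) - cos(4*y)/16 - 3*atan(y) + ∫(-y**3/2) dy.
Step 9. Evaluate the standard form: now y**4*log(y)/2 - y**4/8 - y*sin(4*y)/4 + 5*log(y) + log(y + 1) - cos(4*y)/16 - 3*atan(y).
Answer: y**4*log(y)/2 - y**4/8 - y*sin(4*y)/4 + 5*log(y) + log(y + 1) - cos(4*y)/16 - 3*atan(y).


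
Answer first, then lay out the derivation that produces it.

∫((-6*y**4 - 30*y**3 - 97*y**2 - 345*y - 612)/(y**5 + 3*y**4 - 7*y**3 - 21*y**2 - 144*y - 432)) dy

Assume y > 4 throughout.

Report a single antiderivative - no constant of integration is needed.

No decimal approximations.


The answer is -5*log(y - 4) + log(y + 3) - 2*log(y + 4) + atan(y/3).
Step 1. Decompose ∫((-6*y**4 - 30*y**3 - 97*y**2 - 345*y - 612)/(y**5 + 3*y**4 - 7*y**3 - 21*y**2 - 144*y - 432)) dy by partial fractions, (-6*y**4 - 30*y**3 - 97*y**2 - 345*y - 612)/(y**5 + 3*y**4 - 7*y**3 - 21*y**2 - 144*y - 432) = 3/(y**2 + 9) - 2/(y + 4) + 1/(y + 3) - 5/(y - 4): now ∫(-5/(y - 4)) dy + ∫(1/(y + 3)) dy + ∫(-2/(y + 4)) dy + ∫(3/(y**2 + 9)) dy.
Step 2. Evaluate the standard form [assuming y > -4]: now -2*log(y + 4) + ∫(-5/(y - 4)) dy + ∫(1/(y + 3)) dy + ∫(3/(y**2 + 9)) dy.
Step 3. Evaluate the standard form [assuming y > 4]: now -5*log(y - 4) - 2*log(y + 4) + ∫(1/(y + 3)) dy + ∫(3/(y**2 + 9)) dy.
Step 4. Evaluate the standard form [assuming y > -3]: now -5*log(y - 4) + log(y + 3) - 2*log(y + 4) + ∫(3/(y**2 + 9)) dy.
Step 5. Evaluate the standard form: now -5*log(y - 4) + log(y + 3) - 2*log(y + 4) + atan(y/3).
Answer: -5*log(y - 4) + log(y + 3) - 2*log(y + 4) + atan(y/3).


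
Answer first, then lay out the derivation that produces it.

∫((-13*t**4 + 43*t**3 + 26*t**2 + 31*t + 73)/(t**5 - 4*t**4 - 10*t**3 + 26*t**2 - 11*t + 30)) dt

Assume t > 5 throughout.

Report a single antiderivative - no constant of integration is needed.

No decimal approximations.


The answer is -3*log(t - 5) - 5*log(t - 2) - 5*log(t + 3) + atan(t).
Step 1. Decompose ∫((-13*t**4 + 43*t**3 + 26*t**2 + 31*t + 73)/(t**5 - 4*t**4 - 10*t**3 + 26*t**2 - 11*t + 30)) dt by partial fractions, (-13*t**4 + 43*t**3 + 26*t**2 + 31*t + 73)/(t**5 - 4*t**4 - 10*t**3 + 26*t**2 - 11*t + 30) = 1/(t**2 + 1) - 5/(t + 3) - 5/(t - 2) - 3/(t - 5): now ∫(-3/(t - 5)) dt + ∫(-5/(t - 2)) dt + ∫(-5/(t + 3)) dt + ∫(1/(t**2 + 1)) dt.
Step 2. Evaluate the standard form [assuming t > 2]: now -5*log(t - 2) + ∫(-3/(t - 5)) dt + ∫(-5/(t + 3)) dt + ∫(1/(t**2 + 1)) dt.
Step 3. Evaluate the standard form [assuming t > -3]: now -5*log(t - 2) - 5*log(t + 3) + ∫(-3/(t - 5)) dt + ∫(1/(t**2 + 1)) dt.
Step 4. Evaluate the standard form [assuming t > 5]: now -3*log(t - 5) - 5*log(t - 2) - 5*log(t + 3) + ∫(1/(t**2 + 1)) dt.
Step 5. Evaluate the standard form: now -3*log(t - 5) - 5*log(t - 2) - 5*log(t + 3) + atan(t).
Answer: -3*log(t - 5) - 5*log(t - 2) - 5*log(t + 3) + atan(t).


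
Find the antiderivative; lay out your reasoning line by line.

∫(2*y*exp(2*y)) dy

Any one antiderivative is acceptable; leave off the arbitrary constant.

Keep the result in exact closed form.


Step 1. Integrate ∫(2*y*exp(2*y)) dy by parts with u = y, dv = (2*exp(2*y)) dy, so v = exp(2*y): now y*exp(2*y) + ∫(-exp(2*y)) dy.
Step 2. Evaluate the standard form: now y*exp(2*y) - exp(2*y)/2.
Answer: y*exp(2*y) - exp(2*y)/2.


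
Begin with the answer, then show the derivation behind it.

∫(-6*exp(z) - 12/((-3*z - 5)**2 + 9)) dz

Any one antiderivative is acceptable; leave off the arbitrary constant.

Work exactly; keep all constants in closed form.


The answer is -6*exp(z) - 4*atan(z + 5/3)/3.
Step 1. Rewrite: now ∫(-12/((-3*z - 5)**2 + 9)) dz + ∫(-6*exp(z)) dz.
Step 2. Substitute u = -3*z - 5, turning ∫(-12/((-3*z - 5)**2 + 9)) dz into ∫(4/(u**2 + 9)) du: now ∫(4/(u**2 + 9)) du + ∫(-6*exp(z)) dz.
Step 3. Evaluate the standard form: now 4*atan(u/3)/3 + ∫(-6*exp(z)) dz.
Step 4. Substitute back u = -3*z - 5: now -4*atan(z + 5/3)/3 + ∫(-6*exp(z)) dz.
Step 5. Evaluate the standard form: now -6*exp(z) - 4*atan(z + 5/3)/3.
Answer: -6*exp(z) - 4*atan(z + 5/3)/3.


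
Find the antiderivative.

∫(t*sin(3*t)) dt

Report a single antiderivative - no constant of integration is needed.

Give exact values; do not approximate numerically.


Answer: -t*cos(3*t)/3 + sin(3*t)/9.


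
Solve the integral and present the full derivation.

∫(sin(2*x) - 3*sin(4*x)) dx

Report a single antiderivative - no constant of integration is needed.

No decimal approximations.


Step 1. Rewrite: now ∫(sin(2*x)) dx + ∫(-3*sin(4*x)) dx.
Step 2. Evaluate the standard form: now 3*cos(4*x)/4 + ∫(sin(2*x)) dx.
Step 3. Evaluate the standard form: now -cos(2*x)/2 + 3*cos(4*x)/4.
Answer: -cos(2*x)/2 + 3*cos(4*x)/4.


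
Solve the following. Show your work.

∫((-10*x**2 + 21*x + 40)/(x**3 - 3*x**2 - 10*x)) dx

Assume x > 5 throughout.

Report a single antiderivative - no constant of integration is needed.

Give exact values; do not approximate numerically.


Step 1. Decompose ∫((-10*x**2 + 21*x + 40)/(x**3 - 3*x**2 - 10*x)) dx by partial fractions, (-10*x**2 + 21*x + 40)/(x**3 - 3*x**2 - 10*x) = -3/(x + 2) - 3/(x - 5) - 4/x: now ∫(-4/x) dx + ∫(-3/(x - 5)) dx + ∫(-3/(x + 2)) dx.
Step 2. Evaluate the standard form [assuming x > 5]: now -3*log(x - 5) + ∫(-4/x) dx + ∫(-3/(x + 2)) dx.
Step 3. Evaluate the standard form [assuming x > 0]: now -4*log(x) - 3*log(x - 5) + ∫(-3/(x + 2)) dx.
Step 4. Evaluate the standard form [assuming x > -2]: now -4*log(x) - 3*log(x - 5) - 3*log(x + 2).
Answer: -4*log(x) - 3*log(x - 5) - 3*log(x + 2).


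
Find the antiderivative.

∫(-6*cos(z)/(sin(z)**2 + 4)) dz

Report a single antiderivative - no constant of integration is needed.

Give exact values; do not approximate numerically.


Answer: -3*atan(sin(z)/2).


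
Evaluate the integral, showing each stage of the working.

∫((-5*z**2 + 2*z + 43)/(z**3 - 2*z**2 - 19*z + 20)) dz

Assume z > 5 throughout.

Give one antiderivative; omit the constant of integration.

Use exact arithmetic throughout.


Step 1. Decompose ∫((-5*z**2 + 2*z + 43)/(z**3 - 2*z**2 - 19*z + 20)) dz by partial fractions, (-5*z**2 + 2*z + 43)/(z**3 - 2*z**2 - 19*z + 20) = -1/(z + 4) - 2/(z - 1) - 2/(z - 5): now ∫(-2/(z - 5)) dz + ∫(-2/(z - 1)) dz + ∫(-1/(z + 4)) dz.
Step 2. Evaluate the standard form [assuming z > 5]: now -2*log(z - 5) + ∫(-2/(z - 1)) dz + ∫(-1/(z + 4)) dz.
Step 3. Evaluate the standard form [assuming z > 1]: now -2*log(z - 5) - 2*log(z - 1) + ∫(-1/(z + 4)) dz.
Step 4. Evaluate the standard form [assuming z > -4]: now -2*log(z - 5) - 2*log(z - 1) - log(z + 4).
Answer: -2*log(z - 5) - 2*log(z - 1) - log(z + 4).


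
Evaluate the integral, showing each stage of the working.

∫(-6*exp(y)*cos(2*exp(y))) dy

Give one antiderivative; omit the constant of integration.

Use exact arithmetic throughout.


Step 1. Substitute u = exp(y), turning ∫(-6*exp(y)*cos(2*exp(y))) dy into ∫(-6*cos(2*u)) du: now ∫(-6*cos(2*u)) du.
Step 2. Evaluate the standard form: now -3*sin(2*u).
Step 3. Substitute back u = exp(y): now -3*sin(2*exp(y)).
Answer: -3*sin(2*exp(y)).


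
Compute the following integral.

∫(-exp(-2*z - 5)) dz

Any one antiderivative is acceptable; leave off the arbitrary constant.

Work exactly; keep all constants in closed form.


Answer: exp(-2*z - 5)/2.


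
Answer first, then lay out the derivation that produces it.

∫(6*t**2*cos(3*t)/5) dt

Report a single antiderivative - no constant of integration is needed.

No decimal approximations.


The answer is 2*t**2*sin(3*t)/5 + 4*t*cos(3*t)/15 - 4*sin(3*t)/45.
Step 1. Integrate ∫(6*t**2*cos(3*t)/5) dt by parts with u = t**2, dv = (6*cos(3*t)/5) dt, so v = 2*sin(3*t)/5: now 2*t**2*sin(3*t)/5 + ∫(-4*t*sin(3*t)/5) dt.
Step 2. Integrate ∫(-4*t*sin(3*t)/5) dt by parts with u = t, dv = (-4*sin(3*t)/5) dt, so v = 4*cos(3*t)/15: now 2*t**2*sin(3*t)/5 + 4*t*cos(3*t)/15 + ∫(-4*cos(3*t)/15) dt.
Step 3. Evaluate the standard form: now 2*t**2*sin(3*t)/5 + 4*t*cos(3*t)/15 - 4*sin(3*t)/45.
Answer: 2*t**2*sin(3*t)/5 + 4*t*cos(3*t)/15 - 4*sin(3*t)/45.


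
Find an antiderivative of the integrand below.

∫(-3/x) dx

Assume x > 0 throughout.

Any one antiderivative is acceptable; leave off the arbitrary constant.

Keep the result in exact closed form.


Answer: -3*log(x).


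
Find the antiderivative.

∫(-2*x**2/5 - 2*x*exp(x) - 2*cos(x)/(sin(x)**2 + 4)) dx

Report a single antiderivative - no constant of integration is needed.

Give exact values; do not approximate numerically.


Answer: -2*x**3/15 - 2*x*exp(x) + 2*exp(x) - atan(sin(x)/2).


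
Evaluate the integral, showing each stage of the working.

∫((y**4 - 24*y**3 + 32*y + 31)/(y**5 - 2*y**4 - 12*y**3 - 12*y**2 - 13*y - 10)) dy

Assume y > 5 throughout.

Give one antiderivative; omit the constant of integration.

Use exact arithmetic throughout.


Step 1. Decompose ∫((y**4 - 24*y**3 + 32*y + 31)/(y**5 - 2*y**4 - 12*y**3 - 12*y**2 - 13*y - 10)) dy by partial fractions, (y**4 - 24*y**3 + 32*y + 31)/(y**5 - 2*y**4 - 12*y**3 - 12*y**2 - 13*y - 10) = -4/(y**2 + 1) + 5/(y + 2) - 2/(y + 1) - 2/(y - 5): now ∫(-2/(y - 5)) dy + ∫(-2/(y + 1)) dy + ∫(5/(y + 2)) dy + ∫(-4/(y**2 + 1)) dy.
Step 2. Evaluate the standard form [assuming y > 5]: now -2*log(y - 5) + ∫(-2/(y + 1)) dy + ∫(5/(y + 2)) dy + ∫(-4/(y**2 + 1)) dy.
Step 3. Evaluate the standard form [assuming y > -2]: now -2*log(y - 5) + 5*log(y + 2) + ∫(-2/(y + 1)) dy + ∫(-4/(y**2 + 1)) dy.
Step 4. Evaluate the standard form [assuming y > -1]: now -2*log(y - 5) - 2*log(y + 1) + 5*log(y + 2) + ∫(-4/(y**2 + 1)) dy.
Step 5. Evaluate the standard form: now -2*log(y - 5) - 2*log(y + 1) + 5*log(y + 2) - 4*atan(y).
Answer: -2*log(y - 5) - 2*log(y + 1) + 5*log(y + 2) - 4*atan(y).


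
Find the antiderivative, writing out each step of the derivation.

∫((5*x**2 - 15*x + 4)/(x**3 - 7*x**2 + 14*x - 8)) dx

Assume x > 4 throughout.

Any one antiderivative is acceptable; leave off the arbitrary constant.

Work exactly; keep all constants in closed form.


Step 1. Decompose ∫((5*x**2 - 15*x + 4)/(x**3 - 7*x**2 + 14*x - 8)) dx by partial fractions, (5*x**2 - 15*x + 4)/(x**3 - 7*x**2 + 14*x - 8) = -2/(x - 1) + 3/(x - 2) + 4/(x - 4): now ∫(4/(x - 4)) dx + ∫(3/(x - 2)) dx + ∫(-2/(x - 1)) dx.
Step 2. Evaluate the standard form [assuming x > 1]: now -2*log(x - 1) + ∫(4/(x - 4)) dx + ∫(3/(x - 2)) dx.
Step 3. Evaluate the standard form [assuming x > 2]: now 3*log(x - 2) - 2*log(x - 1) + ∫(4/(x - 4)) dx.
Step 4. Evaluate the standard form [assuming x > 4]: now 4*log(x - 4) + 3*log(x - 2) - 2*log(x - 1).
Answer: 4*log(x - 4) + 3*log(x - 2) - 2*log(x - 1).


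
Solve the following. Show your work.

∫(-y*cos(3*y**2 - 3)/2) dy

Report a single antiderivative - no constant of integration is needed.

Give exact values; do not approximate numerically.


Step 1. Substitute u = y**2 - 1, turning ∫(-y*cos(3*y**2 - 3)/2) dy into ∫(-cos(3*u)/4) du: now ∫(-cos(3*u)/4) du.
Step 2. Evaluate the standard form: now -sin(3*u)/12.
Step 3. Substitute back u = y**2 - 1: now -sin(3*y**2 - 3)/12.
Answer: -sin(3*y**2 - 3)/12.


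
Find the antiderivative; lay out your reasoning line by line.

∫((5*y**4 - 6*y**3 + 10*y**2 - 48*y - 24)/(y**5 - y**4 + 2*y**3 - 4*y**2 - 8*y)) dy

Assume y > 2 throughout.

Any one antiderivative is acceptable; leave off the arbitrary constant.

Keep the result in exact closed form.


Step 1. Decompose ∫((5*y**4 - 6*y**3 + 10*y**2 - 48*y - 24)/(y**5 - y**4 + 2*y**3 - 4*y**2 - 8*y)) dy by partial fractions, (5*y**4 - 6*y**3 + 10*y**2 - 48*y - 24)/(y**5 - y**4 + 2*y**3 - 4*y**2 - 8*y) = 4/(y**2 + 4) + 3/(y + 1) - 1/(y - 2) + 3/y: now ∫(3/y) dy + ∫(-1/(y - 2)) dy + ∫(3/(y + 1)) dy + ∫(4/(y**2 + 4)) dy.
Step 2. Evaluate the standard form [assuming y > 2]: now -log(y - 2) + ∫(3/y) dy + ∫(3/(y + 1)) dy + ∫(4/(y**2 + 4)) dy.
Step 3. Evaluate the standard form [assuming y > -1]: now -log(y - 2) + 3*log(y + 1) + ∫(3/y) dy + ∫(4/(y**2 + 4)) dy.
Step 4. Evaluate the standard form [assuming y > 0]: now 3*log(y) - log(y - 2) + 3*log(y + 1) + ∫(4/(y**2 + 4)) dy.
Step 5. Evaluate the standard form: now 3*log(y) - log(y - 2) + 3*log(y + 1) + 2*atan(y/2).
Answer: 3*log(y) - log(y - 2) + 3*log(y + 1) + 2*atan(y/2).


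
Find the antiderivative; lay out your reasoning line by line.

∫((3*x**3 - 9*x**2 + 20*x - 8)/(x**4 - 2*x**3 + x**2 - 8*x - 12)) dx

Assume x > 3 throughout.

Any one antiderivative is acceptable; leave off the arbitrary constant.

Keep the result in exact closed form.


Step 1. Decompose ∫((3*x**3 - 9*x**2 + 20*x - 8)/(x**4 - 2*x**3 + x**2 - 8*x - 12)) dx by partial fractions, (3*x**3 - 9*x**2 + 20*x - 8)/(x**4 - 2*x**3 + x**2 - 8*x - 12) = -4/(x**2 + 4) + 2/(x + 1) + 1/(x - 3): now ∫(1/(x - 3)) dx + ∫(2/(x + 1)) dx + ∫(-4/(x**2 + 4)) dx.
Step 2. Evaluate the standard form [assuming x > -1]: now 2*log(x + 1) + ∫(1/(x - 3)) dx + ∫(-4/(x**2 + 4)) dx.
Step 3. Evaluate the standard form [assuming x > 3]: now log(x - 3) + 2*log(x + 1) + ∫(-4/(x**2 + 4)) dx.
Step 4. Evaluate the standard form: now log(x - 3) + 2*log(x + 1) - 2*atan(x/2).
Answer: log(x - 3) + 2*log(x + 1) - 2*atan(x/2).


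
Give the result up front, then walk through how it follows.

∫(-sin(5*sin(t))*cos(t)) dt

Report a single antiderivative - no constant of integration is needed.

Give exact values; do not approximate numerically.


The answer is cos(5*sin(t))/5.
Step 1. Substitute u = sin(t), turning ∫(-sin(5*sin(t))*cos(t)) dt into ∫(-sin(5*u)) du: now ∫(-sin(5*u)) du.
Step 2. Evaluate the standard form: now cos(5*u)/5.
Step 3. Substitute back u = sin(t): now cos(5*sin(t))/5.
Answer: cos(5*sin(t))/5.


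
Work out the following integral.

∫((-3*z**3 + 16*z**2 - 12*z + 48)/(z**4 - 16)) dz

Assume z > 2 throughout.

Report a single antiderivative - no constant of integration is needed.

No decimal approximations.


Answer: 2*log(z - 2) - 5*log(z + 2) + atan(z/2).


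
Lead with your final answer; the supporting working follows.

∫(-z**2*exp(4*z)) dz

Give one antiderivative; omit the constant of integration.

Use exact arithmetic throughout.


The answer is -z**2*exp(4*z)/4 + z*exp(4*z)/8 - exp(4*z)/32.
Step 1. Integrate ∫(-z**2*exp(4*z)) dz by parts with u = z**2, dv = (-exp(4*z)) dz, so v = -exp(4*z)/4: now -z**2*exp(4*z)/4 + ∫(z*exp(4*z)/2) dz.
Step 2. Integrate ∫(z*exp(4*z)/2) dz by parts with u = z, dv = (exp(4*z)/2) dz, so v = exp(4*z)/8: now -z**2*exp(4*z)/4 + z*exp(4*z)/8 + ∫(-exp(4*z)/8) dz.
Step 3. Evaluate the standard form: now -z**2*exp(4*z)/4 + z*exp(4*z)/8 - exp(4*z)/32.
Answer: -z**2*exp(4*z)/4 + z*exp(4*z)/8 - exp(4*z)/32.


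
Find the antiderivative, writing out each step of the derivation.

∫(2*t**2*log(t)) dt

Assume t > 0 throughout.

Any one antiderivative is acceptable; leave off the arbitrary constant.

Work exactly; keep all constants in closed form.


Step 1. Integrate ∫(2*t**2*log(t)) dt by parts with u = log(t), dv = (2*t**2) dt, so v = 2*t**3/3 [assuming t > 0]: now 2*t**3*log(t)/3 + ∫(-2*t**2/3) dt.
Step 2. Evaluate the standard form: now 2*t**3*log(t)/3 - 2*t**3/9.
Answer: 2*t**3*log(t)/3 - 2*t**3/9.


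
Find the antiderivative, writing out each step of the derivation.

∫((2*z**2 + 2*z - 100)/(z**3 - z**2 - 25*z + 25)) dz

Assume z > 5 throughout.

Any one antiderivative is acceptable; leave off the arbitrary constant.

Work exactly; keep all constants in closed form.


Step 1. Decompose ∫((2*z**2 + 2*z - 100)/(z**3 - z**2 - 25*z + 25)) dz by partial fractions, (2*z**2 + 2*z - 100)/(z**3 - z**2 - 25*z + 25) = -1/(z + 5) + 4/(z - 1) - 1/(z - 5): now ∫(-1/(z - 5)) dz + ∫(4/(z - 1)) dz + ∫(-1/(z + 5)) dz.
Step 2. Evaluate the standard form [assuming z > -5]: now -log(z + 5) + ∫(-1/(z - 5)) dz + ∫(4/(z - 1)) dz.
Step 3. Evaluate the standard form [assuming z > 5]: now -log(z - 5) - log(z + 5) + ∫(4/(z - 1)) dz.
Step 4. Evaluate the standard form [assuming z > 1]: now -log(z - 5) + 4*log(z - 1) - log(z + 5).
Answer: -log(z - 5) + 4*log(z - 1) - log(z + 5).


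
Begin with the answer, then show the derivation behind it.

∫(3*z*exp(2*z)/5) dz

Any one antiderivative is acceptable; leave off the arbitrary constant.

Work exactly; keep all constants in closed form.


The answer is 3*z*exp(2*z)/10 - 3*exp(2*z)/20.
Step 1. Integrate ∫(3*z*exp(2*z)/5) dz by parts with u = z, dv = (3*exp(2*z)/5) dz, so v = 3*exp(2*z)/10: now 3*z*exp(2*z)/10 + ∫(-3*exp(2*z)/10) dz.
Step 2. Evaluate the standard form: now 3*z*exp(2*z)/10 - 3*exp(2*z)/20.
Answer: 3*z*exp(2*z)/10 - 3*exp(2*z)/20.


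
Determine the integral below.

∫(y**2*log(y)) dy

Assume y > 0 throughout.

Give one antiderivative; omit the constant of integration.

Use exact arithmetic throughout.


Answer: y**3*log(y)/3 - y**3/9.


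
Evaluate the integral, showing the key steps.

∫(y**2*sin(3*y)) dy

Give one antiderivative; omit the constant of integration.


Step 1. Integrate ∫(y**2*sin(3*y)) dy by parts with u = y**2, dv = (sin(3*y)) dy, so v = -cos(3*y)/3: now -y**2*cos(3*y)/3 + ∫(2*y*cos(3*y)/3) dy.
Step 2. Integrate ∫(2*y*cos(3*y)/3) dy by parts with u = y, dv = (2*cos(3*y)/3) dy, so v = 2*sin(3*y)/9: now -y**2*cos(3*y)/3 + 2*y*sin(3*y)/9 + ∫(-2*sin(3*y)/9) dy.
Step 3. Evaluate the standard form: now -y**2*cos(3*y)/3 + 2*y*sin(3*y)/9 + 2*cos(3*y)/27.
Answer: -y**2*cos(3*y)/3 + 2*y*sin(3*y)/9 + 2*cos(3*y)/27.


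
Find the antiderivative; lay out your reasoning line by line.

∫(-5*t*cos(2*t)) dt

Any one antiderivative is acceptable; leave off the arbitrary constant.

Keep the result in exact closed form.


Step 1. Integrate ∫(-5*t*cos(2*t)) dt by parts with u = t, dv = (-5*cos(2*t)) dt, so v = -5*sin(2*t)/2: now -5*t*sin(2*t)/2 + ∫(5*sin(2*t)/2) dt.
Step 2. Evaluate the standard form: now -5*t*sin(2*t)/2 - 5*cos(2*t)/4.
Answer: -5*t*sin(2*t)/2 - 5*cos(2*t)/4.


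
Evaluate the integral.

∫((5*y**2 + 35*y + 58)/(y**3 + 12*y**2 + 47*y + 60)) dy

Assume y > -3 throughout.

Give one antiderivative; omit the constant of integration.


Answer: -log(y + 3) + 2*log(y + 4) + 4*log(y + 5).


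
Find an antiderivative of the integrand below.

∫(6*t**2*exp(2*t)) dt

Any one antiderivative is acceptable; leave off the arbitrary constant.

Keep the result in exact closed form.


Answer: 3*t**2*exp(2*t) - 3*t*exp(2*t) + 3*exp(2*t)/2.


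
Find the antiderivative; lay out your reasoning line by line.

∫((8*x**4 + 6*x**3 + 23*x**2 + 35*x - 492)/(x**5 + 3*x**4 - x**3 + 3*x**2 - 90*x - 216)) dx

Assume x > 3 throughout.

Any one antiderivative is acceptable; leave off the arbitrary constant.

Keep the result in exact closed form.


Step 1. Decompose ∫((8*x**4 + 6*x**3 + 23*x**2 + 35*x - 492)/(x**5 + 3*x**4 - x**3 + 3*x**2 - 90*x - 216)) dx by partial fractions, (8*x**4 + 6*x**3 + 23*x**2 + 35*x - 492)/(x**5 + 3*x**4 - x**3 + 3*x**2 - 90*x - 216) = 1/(x**2 + 9) + 4/(x + 4) + 3/(x + 2) + 1/(x - 3): now ∫(1/(x - 3)) dx + ∫(3/(x + 2)) dx + ∫(4/(x + 4)) dx + ∫(1/(x**2 + 9)) dx.
Step 2. Evaluate the standard form [assuming x > -4]: now 4*log(x + 4) + ∫(1/(x - 3)) dx + ∫(3/(x + 2)) dx + ∫(1/(x**2 + 9)) dx.
Step 3. Evaluate the standard form [assuming x > 3]: now log(x - 3) + 4*log(x + 4) + ∫(3/(x + 2)) dx + ∫(1/(x**2 + 9)) dx.
Step 4. Evaluate the standard form [assuming x > -2]: now log(x - 3) + 3*log(x + 2) + 4*log(x + 4) + ∫(1/(x**2 + 9)) dx.
Step 5. Evaluate the standard form: now log(x - 3) + 3*log(x + 2) + 4*log(x + 4) + atan(x/3)/3.
Answer: log(x - 3) + 3*log(x + 2) + 4*log(x + 4) + atan(x/3)/3.


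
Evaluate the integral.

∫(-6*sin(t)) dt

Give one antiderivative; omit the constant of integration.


Answer: 6*cos(t).


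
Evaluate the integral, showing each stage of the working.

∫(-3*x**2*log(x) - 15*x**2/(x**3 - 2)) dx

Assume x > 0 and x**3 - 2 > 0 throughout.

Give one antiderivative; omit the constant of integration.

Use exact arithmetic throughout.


Step 1. Rewrite: now ∫(-15*x**2/(x**3 - 2)) dx + ∫(-3*x**2*log(x)) dx.
Step 2. Substitute u = x**3 - 2, turning ∫(-15*x**2/(x**3 - 2)) dx into ∫(-5/u) du: now ∫(-5/u) du + ∫(-3*x**2*log(x)) dx.
Step 3. Evaluate the standard form [assuming u > 0]: now -5*log(u) + ∫(-3*x**2*log(x)) dx.
Step 4. Substitute back u = x**3 - 2: now -5*log(x**3 - 2) + ∫(-3*x**2*log(x)) dx.
Step 5. Integrate ∫(-3*x**2*log(x)) dx by parts with u = log(x), dv = (-3*x**2) dx, so v = -x**3 [assuming x > 0]: now -x**3*log(x) - 5*log(x**3 - 2) + ∫(x**2) dx.
Step 6. Evaluate the standard form: now -x**3*log(x) + x**3/3 - 5*log(x**3 - 2).
Answer: -x**3*log(x) + x**3/3 - 5*log(x**3 - 2).


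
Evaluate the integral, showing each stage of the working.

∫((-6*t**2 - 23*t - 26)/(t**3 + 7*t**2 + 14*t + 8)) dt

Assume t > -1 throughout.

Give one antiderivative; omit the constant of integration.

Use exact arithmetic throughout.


Step 1. Decompose ∫((-6*t**2 - 23*t - 26)/(t**3 + 7*t**2 + 14*t + 8)) dt by partial fractions, (-6*t**2 - 23*t - 26)/(t**3 + 7*t**2 + 14*t + 8) = -5/(t + 4) + 2/(t + 2) - 3/(t + 1): now ∫(-3/(t + 1)) dt + ∫(2/(t + 2)) dt + ∫(-5/(t + 4)) dt.
Step 2. Evaluate the standard form [assuming t > -2]: now 2*log(t + 2) + ∫(-3/(t + 1)) dt + ∫(-5/(t + 4)) dt.
Step 3. Evaluate the standard form [assuming t > -4]: now 2*log(t + 2) - 5*log(t + 4) + ∫(-3/(t + 1)) dt.
Step 4. Evaluate the standard form [assuming t > -1]: now -3*log(t + 1) + 2*log(t + 2) - 5*log(t + 4).
Answer: -3*log(t + 1) + 2*log(t + 2) - 5*log(t + 4).


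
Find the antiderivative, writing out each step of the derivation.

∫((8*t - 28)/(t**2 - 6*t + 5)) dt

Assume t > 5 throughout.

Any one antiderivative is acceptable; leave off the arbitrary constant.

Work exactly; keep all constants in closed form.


Step 1. Decompose ∫((8*t - 28)/(t**2 - 6*t + 5)) dt by partial fractions, (8*t - 28)/(t**2 - 6*t + 5) = 5/(t - 1) + 3/(t - 5): now ∫(3/(t - 5)) dt + ∫(5/(t - 1)) dt.
Step 2. Evaluate the standard form [assuming t > 5]: now 3*log(t - 5) + ∫(5/(t - 1)) dt.
Step 3. Evaluate the standard form [assuming t > 1]: now 3*log(t - 5) + 5*log(t - 1).
Answer: 3*log(t - 5) + 5*log(t - 1).


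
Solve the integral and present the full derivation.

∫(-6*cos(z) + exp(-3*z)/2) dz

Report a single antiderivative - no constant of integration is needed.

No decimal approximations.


Step 1. Rewrite: now ∫(exp(-3*z)/2) dz + ∫(-6*cos(z)) dz.
Step 2. Evaluate the standard form: now -6*sin(z) + ∫(exp(-3*z)/2) dz.
Step 3. Evaluate the standard form: now -6*sin(z) - exp(-3*z)/6.
Answer: -6*sin(z) - exp(-3*z)/6.


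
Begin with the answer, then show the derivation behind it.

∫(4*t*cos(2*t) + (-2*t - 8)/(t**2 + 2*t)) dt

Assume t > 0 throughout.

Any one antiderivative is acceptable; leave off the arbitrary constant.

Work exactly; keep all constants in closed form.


The answer is 2*t*sin(2*t) - 4*log(t) + 2*log(t + 2) + cos(2*t).
Step 1. Rewrite: now ∫(4*t*cos(2*t)) dt + ∫((-2*t - 8)/(t**2 + 2*t)) dt.
Step 2. Integrate ∫(4*t*cos(2*t)) dt by parts with u = t, dv = (4*cos(2*t)) dt, so v = 2*sin(2*t): now 2*t*sin(2*t) + ∫((-2*t - 8)/(t**2 + 2*t)) dt + ∫(-2*sin(2*t)) dt.
Step 3. Evaluate the standard form: now 2*t*sin(2*t) + cos(2*t) + ∫((-2*t - 8)/(t**2 + 2*t)) dt.
Step 4. Decompose ∫((-2*t - 8)/(t**2 + 2*t)) dt by partial fractions, (-2*t - 8)/(t**2 + 2*t) = 2/(t + 2) - 4/t: now 2*t*sin(2*t) + cos(2*t) + ∫(-4/t) dt + ∫(2/(t + 2)) dt.
Step 5. Evaluate the standard form [assuming t > -2]: now 2*t*sin(2*t) + 2*log(t + 2) + cos(2*t) + ∫(-4/t) dt.
Step 6. Evaluate the standard form [assuming t > 0]: now 2*t*sin(2*t) - 4*log(t) + 2*log(t + 2) + cos(2*t).
Answer: 2*t*sin(2*t) - 4*log(t) + 2*log(t + 2) + cos(2*t).


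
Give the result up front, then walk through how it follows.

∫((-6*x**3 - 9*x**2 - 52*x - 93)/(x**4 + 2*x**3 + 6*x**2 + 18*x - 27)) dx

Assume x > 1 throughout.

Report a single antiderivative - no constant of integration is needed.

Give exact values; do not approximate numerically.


The answer is -4*log(x - 1) - 2*log(x + 3) + atan(x/3)/3.
Step 1. Decompose ∫((-6*x**3 - 9*x**2 - 52*x - 93)/(x**4 + 2*x**3 + 6*x**2 + 18*x - 27)) dx by partial fractions, (-6*x**3 - 9*x**2 - 52*x - 93)/(x**4 + 2*x**3 + 6*x**2 + 18*x - 27) = 1/(x**2 + 9) - 2/(x + 3) - 4/(x - 1): now ∫(-4/(x - 1)) dx + ∫(-2/(x + 3)) dx + ∫(1/(x**2 + 9)) dx.
Step 2. Evaluate the standard form [assuming x > -3]: now -2*log(x + 3) + ∫(-4/(x - 1)) dx + ∫(1/(x**2 + 9)) dx.
Step 3. Evaluate the standard form [assuming x > 1]: now -4*log(x - 1) - 2*log(x + 3) + ∫(1/(x**2 + 9)) dx.
Step 4. Evaluate the standard form: now -4*log(x - 1) - 2*log(x + 3) + atan(x/3)/3.
Answer: -4*log(x - 1) - 2*log(x + 3) + atan(x/3)/3.
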